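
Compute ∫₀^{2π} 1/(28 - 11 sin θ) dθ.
2*sqrt(663)*pi/663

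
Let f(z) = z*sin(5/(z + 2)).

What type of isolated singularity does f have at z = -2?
essential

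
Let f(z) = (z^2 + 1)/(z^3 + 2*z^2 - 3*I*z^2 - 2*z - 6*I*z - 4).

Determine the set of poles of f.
The singularities of f are the zeros of the denominator. Factoring,
  z^3 + 2*z^2 - 3*I*z^2 - 2*z - 6*I*z - 4 = (z + 2)*(z - 2*I)*(z - I)
so the candidates are z = -2, z = 2*I, z = I.

Check the numerator P(z) = z^2 + 1 at each one:
  P(-2) = 5 ≠ 0, so z = -2 is a (simple) pole.
  P(2*I) = -3 ≠ 0, so z = 2*I is a (simple) pole.
  P(I) = 0, so the factor (z - I) cancels and z = I is only a removable singularity, not a pole.

Poles of f: {-2, 2*I}

Final answer: {-2, 2*I}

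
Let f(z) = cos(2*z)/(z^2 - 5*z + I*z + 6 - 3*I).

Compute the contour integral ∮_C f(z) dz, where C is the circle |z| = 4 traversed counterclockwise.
By the residue theorem, ∮_C f(z) dz = 2πi · (sum of the residues of f at the poles inside |z| = 4).

The denominator factors as (z - 3)*(z - 2 + I), so the singularities of f are simple poles at z = 3, z = 2 - I.
  |3|² = 9 < 16 = 4², so this pole is inside the contour.
  |2 - I|² = 5 < 16 = 4², so this pole is inside the contour.

With P(z) = cos(2*z) and Q(z) = z^2 - 5*z + I*z + 6 - 3*I, each pole is simple, so Res(f, z₀) = P(z₀)/Q'(z₀) with Q'(z) = 2*z - 5 + I.
  Res(f, 3) = P(3)/Q'(3) = (cos(6))/(1 + I) = (1/2 - I/2)*cos(6)
  Res(f, 2 - I) = P(2 - I)/Q'(2 - I) = (cos(4 - 2*I))/(-1 - I) = (-1/2 + I/2)*cos(4 - 2*I)

Sum of residues inside C: (1/2 - I/2)*cos(6) + (-1/2 + I/2)*cos(4 - 2*I)
∮_C f(z) dz = 2πi · ((1/2 - I/2)*cos(6) + (-1/2 + I/2)*cos(4 - 2*I)) = pi*(1 + I)*cos(6) + pi*(-1 - I)*cos(4 - 2*I)

Final answer: pi*(1 + I)*cos(6) + pi*(-1 - I)*cos(4 - 2*I)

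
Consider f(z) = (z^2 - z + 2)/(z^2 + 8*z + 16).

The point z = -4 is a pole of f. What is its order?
Factor the denominator:
  z^2 + 8*z + 16 = (z + 4)^2

The numerator P(z) = z^2 - z + 2 has P(-4) = 22 ≠ 0, so no factor of (z + 4) cancels.
Near z = -4 we can therefore write f(z) = g(z)/(z + 4)^2 with g analytic at -4 and g(-4) ≠ 0 (g is just the numerator).

Hence z = -4 is a pole of order 2.

Final answer: 2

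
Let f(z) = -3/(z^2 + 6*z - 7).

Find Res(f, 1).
Write f(z) = P(z)/Q(z) with P(z) = -3 and Q(z) = z^2 + 6*z - 7.
The denominator factors as Q(z) = (z + 7)*(z - 1), so z = 1 is a simple zero of Q and P is analytic there; z = 1 is therefore a simple pole and
  Res(f, z₀) = P(z₀)/Q'(z₀).

Q'(z) = 2*z + 6, so Q'(1) = 8.
P(1) = -3.

Res(f, 1) = (-3)/(8) = -3/8

Final answer: -3/8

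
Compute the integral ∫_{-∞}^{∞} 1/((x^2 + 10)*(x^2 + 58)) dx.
Let f(z) = 1/((z^2 + 10)*(z^2 + 58)). The denominator has no real zeros and deg Q - deg P = 4 ≥ 2, so the integral of f over the upper semicircle |z| = R tends to 0 as R → ∞. Closing the contour in the upper half-plane,
  ∫_{-∞}^{∞} f(x) dx = 2πi · Σ Res(f, z_k)  over the poles with Im z_k > 0.

Zeros of the denominator: z^2 + 58 = 0 gives z = ±sqrt(58)*I; z^2 + 10 = 0 gives z = ±sqrt(10)*I.
Upper half-plane: z = sqrt(10)*I, z = sqrt(58)*I (simple).

Each pole is a simple zero of Q(z) = z^4 + 68*z^2 + 580, so Res(f, z₀) = P(z₀)/Q'(z₀) with P(z) = 1, Q'(z) = 4*z^3 + 136*z:
  Res(f, sqrt(10)*I) = (1)/(96*sqrt(10)*I) = -sqrt(10)*I/960
  Res(f, sqrt(58)*I) = (1)/(-96*sqrt(58)*I) = sqrt(58)*I/5568

Sum of residues: I*(-sqrt(10)/960 + sqrt(58)/5568)
∫_{-∞}^{∞} f(x) dx = 2πi · (I*(-sqrt(10)/960 + sqrt(58)/5568)) = pi*(-5*sqrt(58) + 29*sqrt(10))/13920

Final answer: pi*(-5*sqrt(58) + 29*sqrt(10))/13920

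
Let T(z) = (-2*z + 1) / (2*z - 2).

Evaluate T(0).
Substitute z = 0:
  numerator:   -2*(0) + 1 = 1
  denominator: 2*(0) - 2 = -2
T(0) = (1)/(-2) = -1/2

Final answer: -1/2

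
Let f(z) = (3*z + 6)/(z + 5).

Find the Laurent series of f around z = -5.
Put w = z - (-5), i.e. z = w - 5. The denominator is w, so it suffices to rewrite the numerator in powers of w.

P(z) = 3*z + 6
P(w - 5) = -9 + 3*w

Dividing each term by w:
  f = -9/w + 3

Substituting back w = z + 5:
  f(z) = -9/(z + 5) + 3

The series is finite because the numerator is a polynomial; the negative powers form the principal part, and the coefficient of 1/(z + 5) gives Res(f, -5) = -9.

Final answer: -9/(z + 5) + 3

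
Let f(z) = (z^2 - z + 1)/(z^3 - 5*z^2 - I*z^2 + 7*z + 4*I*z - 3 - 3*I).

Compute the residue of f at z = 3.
Write f(z) = P(z)/Q(z) with P(z) = z^2 - z + 1 and Q(z) = z^3 - 5*z^2 - I*z^2 + 7*z + 4*I*z - 3 - 3*I.
The denominator factors as Q(z) = (z - 1 - I)*(z - 3)*(z - 1), so z = 3 is a simple zero of Q and P is analytic there; z = 3 is therefore a simple pole and
  Res(f, z₀) = P(z₀)/Q'(z₀).

Q'(z) = 3*z^2 - 10*z - 2*I*z + 7 + 4*I, so Q'(3) = 4 - 2*I.
P(3) = 7.

Res(f, 3) = (7)/(4 - 2*I) = 7/5 + 7*I/10

Final answer: 7/5 + 7*I/10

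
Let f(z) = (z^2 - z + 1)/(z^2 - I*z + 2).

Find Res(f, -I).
-1/3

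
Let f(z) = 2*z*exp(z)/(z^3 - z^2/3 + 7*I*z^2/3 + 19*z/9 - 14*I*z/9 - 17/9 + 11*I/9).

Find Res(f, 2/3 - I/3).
Write f(z) = P(z)/Q(z) with P(z) = 2*z*exp(z) and Q(z) = z^3 - z^2/3 + 7*I*z^2/3 + 19*z/9 - 14*I*z/9 - 17/9 + 11*I/9.
The denominator factors as Q(z) = (z - 2/3 + I/3)*(z - I)*(z + 1/3 + 3*I), so z = 2/3 - I/3 is a simple zero of Q and P is analytic there; z = 2/3 - I/3 is therefore a simple pole and
  Res(f, z₀) = P(z₀)/Q'(z₀).

Q'(z) = 3*z^2 - 2*z/3 + 14*I*z/3 + 19/9 - 14*I/9, so Q'(2/3 - I/3) = 38/9 + 4*I/9.
P(2/3 - I/3) = (4/3 - 2*I/3)*exp(2/3 - I/3).

Res(f, 2/3 - I/3) = ((4/3 - 2*I/3)*exp(2/3 - I/3))/(38/9 + 4*I/9) = (108/365 - 69*I/365)*exp(2/3 - I/3)

Final answer: (108/365 - 69*I/365)*exp(2/3 - I/3)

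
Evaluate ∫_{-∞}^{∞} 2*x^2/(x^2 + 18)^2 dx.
sqrt(2)*pi/6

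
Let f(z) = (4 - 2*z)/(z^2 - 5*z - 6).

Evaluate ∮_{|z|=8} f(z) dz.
By the residue theorem, ∮_C f(z) dz = 2πi · (sum of the residues of f at the poles inside |z| = 8).

The denominator factors as (z + 1)*(z - 6), so the singularities of f are simple poles at z = -1, z = 6.
  |-1|² = 1 < 64 = 8², so this pole is inside the contour.
  |6|² = 36 < 64 = 8², so this pole is inside the contour.

With P(z) = 4 - 2*z and Q(z) = z^2 - 5*z - 6, each pole is simple, so Res(f, z₀) = P(z₀)/Q'(z₀) with Q'(z) = 2*z - 5.
  Res(f, -1) = P(-1)/Q'(-1) = (6)/(-7) = -6/7
  Res(f, 6) = P(6)/Q'(6) = (-8)/(7) = -8/7

Sum of residues inside C: -2
∮_C f(z) dz = 2πi · (-2) = -4*I*pi

Final answer: -4*I*pi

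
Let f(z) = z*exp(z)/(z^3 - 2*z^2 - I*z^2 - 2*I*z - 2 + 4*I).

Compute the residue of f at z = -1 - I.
Write f(z) = P(z)/Q(z) with P(z) = z*exp(z) and Q(z) = z^3 - 2*z^2 - I*z^2 - 2*I*z - 2 + 4*I.
The denominator factors as Q(z) = (z - 1 - I)*(z - 2 - I)*(z + 1 + I), so z = -1 - I is a simple zero of Q and P is analytic there; z = -1 - I is therefore a simple pole and
  Res(f, z₀) = P(z₀)/Q'(z₀).

Q'(z) = 3*z^2 - 4*z - 2*I*z - 2*I, so Q'(-1 - I) = 2 + 10*I.
P(-1 - I) = (-1 - I)*exp(-1 - I).

Res(f, -1 - I) = ((-1 - I)*exp(-1 - I))/(2 + 10*I) = (-3/26 + I/13)*exp(-1 - I)

Final answer: (-3/26 + I/13)*exp(-1 - I)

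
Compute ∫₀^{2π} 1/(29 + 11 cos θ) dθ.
sqrt(5)*pi/30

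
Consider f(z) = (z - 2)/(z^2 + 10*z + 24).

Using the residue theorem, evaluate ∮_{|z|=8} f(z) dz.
By the residue theorem, ∮_C f(z) dz = 2πi · (sum of the residues of f at the poles inside |z| = 8).

The denominator factors as (z + 4)*(z + 6), so the singularities of f are simple poles at z = -4, z = -6.
  |-4|² = 16 < 64 = 8², so this pole is inside the contour.
  |-6|² = 36 < 64 = 8², so this pole is inside the contour.

With P(z) = z - 2 and Q(z) = z^2 + 10*z + 24, each pole is simple, so Res(f, z₀) = P(z₀)/Q'(z₀) with Q'(z) = 2*z + 10.
  Res(f, -4) = P(-4)/Q'(-4) = (-6)/(2) = -3
  Res(f, -6) = P(-6)/Q'(-6) = (-8)/(-2) = 4

Sum of residues inside C: 1
∮_C f(z) dz = 2πi · (1) = 2*I*pi

Final answer: 2*I*pi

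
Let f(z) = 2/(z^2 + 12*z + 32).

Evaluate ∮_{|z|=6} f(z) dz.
By the residue theorem, ∮_C f(z) dz = 2πi · (sum of the residues of f at the poles inside |z| = 6).

The denominator factors as (z + 8)*(z + 4), so the singularities of f are simple poles at z = -8, z = -4.
  |-8|² = 64 > 36 = 6², so this pole is outside the contour.
  |-4|² = 16 < 36 = 6², so this pole is inside the contour.

With P(z) = 2 and Q(z) = z^2 + 12*z + 32, each pole is simple, so Res(f, z₀) = P(z₀)/Q'(z₀) with Q'(z) = 2*z + 12.
  Res(f, -4) = P(-4)/Q'(-4) = (2)/(4) = 1/2

∮_C f(z) dz = 2πi · (1/2) = I*pi

Final answer: I*pi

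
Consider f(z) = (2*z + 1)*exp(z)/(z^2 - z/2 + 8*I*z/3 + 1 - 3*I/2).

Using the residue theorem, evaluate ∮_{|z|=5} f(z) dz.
By the residue theorem, ∮_C f(z) dz = 2πi · (sum of the residues of f at the poles inside |z| = 5).

The denominator factors as (z + 3*I)*(z - 1/2 - I/3), so the singularities of f are simple poles at z = -3*I, z = 1/2 + I/3.
  |-3*I|² = 9 < 25 = 5², so this pole is inside the contour.
  |1/2 + I/3|² = 13/36 < 25 = 5², so this pole is inside the contour.

With P(z) = (2*z + 1)*exp(z) and Q(z) = z^2 - z/2 + 8*I*z/3 + 1 - 3*I/2, each pole is simple, so Res(f, z₀) = P(z₀)/Q'(z₀) with Q'(z) = 2*z - 1/2 + 8*I/3.
  Res(f, -3*I) = P(-3*I)/Q'(-3*I) = ((1 - 6*I)*exp(-3*I))/(-1/2 - 10*I/3) = (702/409 + 228*I/409)*exp(-3*I)
  Res(f, 1/2 + I/3) = P(1/2 + I/3)/Q'(1/2 + I/3) = ((2 + 2*I/3)*exp(1/2 + I/3))/(1/2 + 10*I/3) = (116/409 - 228*I/409)*exp(1/2 + I/3)

Sum of residues inside C: (702/409 + 228*I/409)*exp(-3*I) + (116/409 - 228*I/409)*exp(1/2 + I/3)
∮_C f(z) dz = 2πi · ((702/409 + 228*I/409)*exp(-3*I) + (116/409 - 228*I/409)*exp(1/2 + I/3)) = pi*(-456/409 + 1404*I/409)*exp(-3*I) + pi*(456/409 + 232*I/409)*exp(1/2 + I/3)

Final answer: pi*(-456/409 + 1404*I/409)*exp(-3*I) + pi*(456/409 + 232*I/409)*exp(1/2 + I/3)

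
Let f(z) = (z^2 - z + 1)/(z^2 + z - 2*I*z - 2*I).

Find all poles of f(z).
The singularities of f are the zeros of the denominator. Factoring,
  z^2 + z - 2*I*z - 2*I = (z - 2*I)*(z + 1)
so the candidates are z = 2*I, z = -1.

Check the numerator P(z) = z^2 - z + 1 at each one:
  P(2*I) = -3 - 2*I ≠ 0, so z = 2*I is a (simple) pole.
  P(-1) = 3 ≠ 0, so z = -1 is a (simple) pole.

Poles of f: {-1, 2*I}

Final answer: {-1, 2*I}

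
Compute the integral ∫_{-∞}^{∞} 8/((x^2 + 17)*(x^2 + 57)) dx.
Let f(z) = 8/((z^2 + 17)*(z^2 + 57)). The denominator has no real zeros and deg Q - deg P = 4 ≥ 2, so the integral of f over the upper semicircle |z| = R tends to 0 as R → ∞. Closing the contour in the upper half-plane,
  ∫_{-∞}^{∞} f(x) dx = 2πi · Σ Res(f, z_k)  over the poles with Im z_k > 0.

Zeros of the denominator: z^2 + 17 = 0 gives z = ±sqrt(17)*I; z^2 + 57 = 0 gives z = ±sqrt(57)*I.
Upper half-plane: z = sqrt(17)*I, z = sqrt(57)*I (simple).

Each pole is a simple zero of Q(z) = z^4 + 74*z^2 + 969, so Res(f, z₀) = P(z₀)/Q'(z₀) with P(z) = 8, Q'(z) = 4*z^3 + 148*z:
  Res(f, sqrt(17)*I) = (8)/(80*sqrt(17)*I) = -sqrt(17)*I/170
  Res(f, sqrt(57)*I) = (8)/(-80*sqrt(57)*I) = sqrt(57)*I/570

Sum of residues: I*(-sqrt(17)/170 + sqrt(57)/570)
∫_{-∞}^{∞} f(x) dx = 2πi · (I*(-sqrt(17)/170 + sqrt(57)/570)) = pi*(-17*sqrt(57) + 57*sqrt(17))/4845

Final answer: pi*(-17*sqrt(57) + 57*sqrt(17))/4845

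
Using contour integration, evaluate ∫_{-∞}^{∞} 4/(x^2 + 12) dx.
2*sqrt(3)*pi/3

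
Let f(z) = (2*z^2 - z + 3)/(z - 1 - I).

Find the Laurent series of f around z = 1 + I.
Put w = z - (1 + I), i.e. z = w + 1 + I. The denominator is w, so it suffices to rewrite the numerator in powers of w.

P(z) = 2*z^2 - z + 3
P(w + 1 + I) = 2 + 3*I + (3 + 4*I)*w + 2*w^2

Dividing each term by w:
  f = (2 + 3*I)/w + 3 + 4*I + 2*w

Substituting back w = z - 1 - I:
  f(z) = (2 + 3*I)/(z - 1 - I) + 3 + 4*I + 2*(z - 1 - I)

The series is finite because the numerator is a polynomial; the negative powers form the principal part, and the coefficient of 1/(z - 1 - I) gives Res(f, 1 + I) = 2 + 3*I.

Final answer: (2 + 3*I)/(z - 1 - I) + 3 + 4*I + 2*(z - 1 - I)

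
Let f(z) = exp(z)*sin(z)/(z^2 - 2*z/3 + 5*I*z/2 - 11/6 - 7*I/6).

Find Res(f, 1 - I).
Write f(z) = P(z)/Q(z) with P(z) = exp(z)*sin(z) and Q(z) = z^2 - 2*z/3 + 5*I*z/2 - 11/6 - 7*I/6.
The denominator factors as Q(z) = (z + 1/3 + 3*I/2)*(z - 1 + I), so z = 1 - I is a simple zero of Q and P is analytic there; z = 1 - I is therefore a simple pole and
  Res(f, z₀) = P(z₀)/Q'(z₀).

Q'(z) = 2*z - 2/3 + 5*I/2, so Q'(1 - I) = 4/3 + I/2.
P(1 - I) = exp(1 - I)*sin(1 - I).

Res(f, 1 - I) = (exp(1 - I)*sin(1 - I))/(4/3 + I/2) = (48/73 - 18*I/73)*exp(1 - I)*sin(1 - I)

Final answer: (48/73 - 18*I/73)*exp(1 - I)*sin(1 - I)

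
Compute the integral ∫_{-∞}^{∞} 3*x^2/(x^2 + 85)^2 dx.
3*sqrt(85)*pi/170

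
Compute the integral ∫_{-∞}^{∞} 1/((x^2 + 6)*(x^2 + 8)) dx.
Let f(z) = 1/((z^2 + 6)*(z^2 + 8)). The denominator has no real zeros and deg Q - deg P = 4 ≥ 2, so the integral of f over the upper semicircle |z| = R tends to 0 as R → ∞. Closing the contour in the upper half-plane,
  ∫_{-∞}^{∞} f(x) dx = 2πi · Σ Res(f, z_k)  over the poles with Im z_k > 0.

Zeros of the denominator: z^2 + 6 = 0 gives z = ±sqrt(6)*I; z^2 + 8 = 0 gives z = ±2*sqrt(2)*I.
Upper half-plane: z = 2*sqrt(2)*I, z = sqrt(6)*I (simple).

Each pole is a simple zero of Q(z) = z^4 + 14*z^2 + 48, so Res(f, z₀) = P(z₀)/Q'(z₀) with P(z) = 1, Q'(z) = 4*z^3 + 28*z:
  Res(f, 2*sqrt(2)*I) = (1)/(-8*sqrt(2)*I) = sqrt(2)*I/16
  Res(f, sqrt(6)*I) = (1)/(4*sqrt(6)*I) = -sqrt(6)*I/24

Sum of residues: I*(-sqrt(6)/24 + sqrt(2)/16)
∫_{-∞}^{∞} f(x) dx = 2πi · (I*(-sqrt(6)/24 + sqrt(2)/16)) = pi*(-3*sqrt(2) + 2*sqrt(6))/24

Final answer: pi*(-3*sqrt(2) + 2*sqrt(6))/24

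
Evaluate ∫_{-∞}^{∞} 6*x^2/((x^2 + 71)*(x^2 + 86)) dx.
2*pi*(-sqrt(71) + sqrt(86))/5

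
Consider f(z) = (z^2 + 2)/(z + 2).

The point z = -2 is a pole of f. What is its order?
1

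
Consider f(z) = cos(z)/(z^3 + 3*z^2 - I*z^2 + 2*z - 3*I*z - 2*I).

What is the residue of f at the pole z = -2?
Write f(z) = P(z)/Q(z) with P(z) = cos(z) and Q(z) = z^3 + 3*z^2 - I*z^2 + 2*z - 3*I*z - 2*I.
The denominator factors as Q(z) = (z + 2)*(z - I)*(z + 1), so z = -2 is a simple zero of Q and P is analytic there; z = -2 is therefore a simple pole and
  Res(f, z₀) = P(z₀)/Q'(z₀).

Q'(z) = 3*z^2 + 6*z - 2*I*z + 2 - 3*I, so Q'(-2) = 2 + I.
P(-2) = cos(2).

Res(f, -2) = (cos(2))/(2 + I) = (2/5 - I/5)*cos(2)

Final answer: (2/5 - I/5)*cos(2)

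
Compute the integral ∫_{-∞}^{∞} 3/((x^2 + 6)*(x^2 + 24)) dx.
Let f(z) = 3/((z^2 + 6)*(z^2 + 24)). The denominator has no real zeros and deg Q - deg P = 4 ≥ 2, so the integral of f over the upper semicircle |z| = R tends to 0 as R → ∞. Closing the contour in the upper half-plane,
  ∫_{-∞}^{∞} f(x) dx = 2πi · Σ Res(f, z_k)  over the poles with Im z_k > 0.

Zeros of the denominator: z^2 + 6 = 0 gives z = ±sqrt(6)*I; z^2 + 24 = 0 gives z = ±2*sqrt(6)*I.
Upper half-plane: z = sqrt(6)*I, z = 2*sqrt(6)*I (simple).

Each pole is a simple zero of Q(z) = z^4 + 30*z^2 + 144, so Res(f, z₀) = P(z₀)/Q'(z₀) with P(z) = 3, Q'(z) = 4*z^3 + 60*z:
  Res(f, sqrt(6)*I) = (3)/(36*sqrt(6)*I) = -sqrt(6)*I/72
  Res(f, 2*sqrt(6)*I) = (3)/(-72*sqrt(6)*I) = sqrt(6)*I/144

Sum of residues: -sqrt(6)*I/144
∫_{-∞}^{∞} f(x) dx = 2πi · (-sqrt(6)*I/144) = sqrt(6)*pi/72

Final answer: sqrt(6)*pi/72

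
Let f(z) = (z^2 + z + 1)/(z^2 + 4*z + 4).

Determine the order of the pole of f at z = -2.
2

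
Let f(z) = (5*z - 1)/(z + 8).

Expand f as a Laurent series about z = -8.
Put w = z - (-8), i.e. z = w - 8. The denominator is w, so it suffices to rewrite the numerator in powers of w.

P(z) = 5*z - 1
P(w - 8) = -41 + 5*w

Dividing each term by w:
  f = -41/w + 5

Substituting back w = z + 8:
  f(z) = -41/(z + 8) + 5

The series is finite because the numerator is a polynomial; the negative powers form the principal part, and the coefficient of 1/(z + 8) gives Res(f, -8) = -41.

Final answer: -41/(z + 8) + 5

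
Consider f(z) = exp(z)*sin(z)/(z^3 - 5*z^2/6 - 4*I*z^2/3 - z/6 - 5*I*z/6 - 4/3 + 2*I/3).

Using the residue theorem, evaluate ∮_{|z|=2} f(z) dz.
pi*(-240/149 - 168*I/149)*exp(1/2 + I)*sin(1/2 + I) + pi*(-306/745 + 54*I/745)*exp(-2/3 - 2*I/3)*sin(2/3 + 2*I/3) + pi*(6/5 + 6*I/5)*exp(1 + I)*sin(1 + I)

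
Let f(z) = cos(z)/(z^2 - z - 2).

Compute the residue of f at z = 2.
cos(2)/3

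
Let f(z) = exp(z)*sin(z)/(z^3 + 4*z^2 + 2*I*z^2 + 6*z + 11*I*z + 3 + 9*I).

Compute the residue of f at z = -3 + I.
Write f(z) = P(z)/Q(z) with P(z) = exp(z)*sin(z) and Q(z) = z^3 + 4*z^2 + 2*I*z^2 + 6*z + 11*I*z + 3 + 9*I.
The denominator factors as Q(z) = (z + 1)*(z + 3 - I)*(z + 3*I), so z = -3 + I is a simple zero of Q and P is analytic there; z = -3 + I is therefore a simple pole and
  Res(f, z₀) = P(z₀)/Q'(z₀).

Q'(z) = 3*z^2 + 8*z + 4*I*z + 6 + 11*I, so Q'(-3 + I) = 2 - 11*I.
P(-3 + I) = -exp(-3 + I)*sin(3 - I).

Res(f, -3 + I) = (-exp(-3 + I)*sin(3 - I))/(2 - 11*I) = (-2/125 - 11*I/125)*exp(-3 + I)*sin(3 - I)

Final answer: (-2/125 - 11*I/125)*exp(-3 + I)*sin(3 - I)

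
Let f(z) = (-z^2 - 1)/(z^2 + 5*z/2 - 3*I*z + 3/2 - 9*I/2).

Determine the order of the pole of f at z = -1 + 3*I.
1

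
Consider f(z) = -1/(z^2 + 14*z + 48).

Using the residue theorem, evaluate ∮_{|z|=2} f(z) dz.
0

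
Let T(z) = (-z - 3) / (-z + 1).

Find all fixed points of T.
T(z) = z means -z - 3 = z*(-z + 1), i.e.
  -z^2 + 2*z + 3 = 0.
Discriminant: (2)^2 - 4*(-1)*(3) = 16, so the roots are real.
  z = (-2 ± sqrt(16))/(2*(-1))
Fixed points: {-1, 3}

Final answer: {-1, 3}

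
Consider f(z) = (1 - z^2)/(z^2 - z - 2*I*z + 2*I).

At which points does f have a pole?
The singularities of f are the zeros of the denominator. Factoring,
  z^2 - z - 2*I*z + 2*I = (z - 1)*(z - 2*I)
so the candidates are z = 1, z = 2*I.

Check the numerator P(z) = 1 - z^2 at each one:
  P(1) = 0, so the factor (z - 1) cancels and z = 1 is only a removable singularity, not a pole.
  P(2*I) = 5 ≠ 0, so z = 2*I is a (simple) pole.

Poles of f: {2*I}

Final answer: {2*I}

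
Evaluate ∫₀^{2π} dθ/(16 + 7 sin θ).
Call the integral J. The integrand is 2π-periodic and we integrate over a full period, so shifting θ does not change the value (θ → θ + π/2 turns sin θ into cos θ). Hence
  J = ∫₀^{2π} dθ/(16 + 7 cos θ).
Put z = e^{iθ}: then cos θ = (z + 1/z)/2, dθ = dz/(iz), and z runs once counterclockwise around |z| = 1:
  J = ∮_{|z|=1} 1/(16 + 7*(z + 1/z)/2) · dz/(iz) = (2/i) ∮_{|z|=1} dz/(7*z^2 + 32*z + 7).
The roots of 7*z^2 + 32*z + 7 are z = (-16 ± sqrt(16^2 - 7^2))/7, with sqrt(207) = 3*sqrt(23); their product is 1, so only z₊ = -16/7 + 3*sqrt(23)/7 lies inside the unit circle (z₋ = -16/7 - 3*sqrt(23)/7 lies outside).
z₊ is a simple zero of q(z) = 7*z^2 + 32*z + 7, so Res(1/q, z₊) = 1/q'(z₊) with q'(z) = 14*z + 32; and q'(z₊) = 7*(z₊ - z₋) = 6*sqrt(23).
Therefore J = (2/i) · 2πi · 1/(6*sqrt(23)) = 2*pi/(3*sqrt(23)) = 2*sqrt(23)*pi/69

Final answer: 2*sqrt(23)*pi/69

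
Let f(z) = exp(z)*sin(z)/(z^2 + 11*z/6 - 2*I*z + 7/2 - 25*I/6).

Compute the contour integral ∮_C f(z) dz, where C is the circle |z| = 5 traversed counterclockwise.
pi*(-288/625 - 84*I/625)*exp(-1/3 + 3*I)*sin(1/3 - 3*I) + pi*(288/625 + 84*I/625)*exp(-3/2 - I)*sin(3/2 + I)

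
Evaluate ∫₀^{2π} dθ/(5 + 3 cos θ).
pi/2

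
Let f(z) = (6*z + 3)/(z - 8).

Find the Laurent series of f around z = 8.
51/(z - 8) + 6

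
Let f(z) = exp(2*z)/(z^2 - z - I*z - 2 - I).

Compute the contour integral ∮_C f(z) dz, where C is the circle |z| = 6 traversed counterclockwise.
By the residue theorem, ∮_C f(z) dz = 2πi · (sum of the residues of f at the poles inside |z| = 6).

The denominator factors as (z + 1)*(z - 2 - I), so the singularities of f are simple poles at z = -1, z = 2 + I.
  |-1|² = 1 < 36 = 6², so this pole is inside the contour.
  |2 + I|² = 5 < 36 = 6², so this pole is inside the contour.

With P(z) = exp(2*z) and Q(z) = z^2 - z - I*z - 2 - I, each pole is simple, so Res(f, z₀) = P(z₀)/Q'(z₀) with Q'(z) = 2*z - 1 - I.
  Res(f, -1) = P(-1)/Q'(-1) = (exp(-2))/(-3 - I) = (-3/10 + I/10)*exp(-2)
  Res(f, 2 + I) = P(2 + I)/Q'(2 + I) = (exp(4 + 2*I))/(3 + I) = (3/10 - I/10)*exp(4 + 2*I)

Sum of residues inside C: (-3/10 + I/10)*exp(-2) + (3/10 - I/10)*exp(4 + 2*I)
∮_C f(z) dz = 2πi · ((-3/10 + I/10)*exp(-2) + (3/10 - I/10)*exp(4 + 2*I)) = pi*(1/5 + 3*I/5)*exp(4 + 2*I) + pi*(-1/5 - 3*I/5)*exp(-2)

Final answer: pi*(1/5 + 3*I/5)*exp(4 + 2*I) + pi*(-1/5 - 3*I/5)*exp(-2)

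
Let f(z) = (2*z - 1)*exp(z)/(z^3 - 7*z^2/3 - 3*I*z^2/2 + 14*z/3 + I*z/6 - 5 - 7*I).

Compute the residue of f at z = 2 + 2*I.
Write f(z) = P(z)/Q(z) with P(z) = (2*z - 1)*exp(z) and Q(z) = z^3 - 7*z^2/3 - 3*I*z^2/2 + 14*z/3 + I*z/6 - 5 - 7*I.
The denominator factors as Q(z) = (z - 1/3 + 2*I)*(z - 3*I/2)*(z - 2 - 2*I), so z = 2 + 2*I is a simple zero of Q and P is analytic there; z = 2 + 2*I is therefore a simple pole and
  Res(f, z₀) = P(z₀)/Q'(z₀).

Q'(z) = 3*z^2 - 14*z/3 - 3*I*z + 14/3 + I/6, so Q'(2 + 2*I) = 4/3 + 53*I/6.
P(2 + 2*I) = (3 + 4*I)*exp(2 + 2*I).

Res(f, 2 + 2*I) = ((3 + 4*I)*exp(2 + 2*I))/(4/3 + 53*I/6) = (1416/2873 - 762*I/2873)*exp(2 + 2*I)

Final answer: (1416/2873 - 762*I/2873)*exp(2 + 2*I)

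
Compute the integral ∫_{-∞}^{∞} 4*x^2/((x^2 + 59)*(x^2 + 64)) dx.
Let f(z) = 4*z^2/((z^2 + 59)*(z^2 + 64)). The denominator has no real zeros and deg Q - deg P = 2 ≥ 2, so the integral of f over the upper semicircle |z| = R tends to 0 as R → ∞. Closing the contour in the upper half-plane,
  ∫_{-∞}^{∞} f(x) dx = 2πi · Σ Res(f, z_k)  over the poles with Im z_k > 0.

Zeros of the denominator: z^2 + 64 = 0 gives z = ±8*I; z^2 + 59 = 0 gives z = ±sqrt(59)*I.
Upper half-plane: z = 8*I, z = sqrt(59)*I (simple).

Each pole is a simple zero of Q(z) = z^4 + 123*z^2 + 3776, so Res(f, z₀) = P(z₀)/Q'(z₀) with P(z) = 4*z^2, Q'(z) = 4*z^3 + 246*z:
  Res(f, 8*I) = (-256)/(-80*I) = -16*I/5
  Res(f, sqrt(59)*I) = (-236)/(10*sqrt(59)*I) = 2*sqrt(59)*I/5

Sum of residues: 2*I*(-8 + sqrt(59))/5
∫_{-∞}^{∞} f(x) dx = 2πi · (2*I*(-8 + sqrt(59))/5) = 4*pi*(8 - sqrt(59))/5

Final answer: 4*pi*(8 - sqrt(59))/5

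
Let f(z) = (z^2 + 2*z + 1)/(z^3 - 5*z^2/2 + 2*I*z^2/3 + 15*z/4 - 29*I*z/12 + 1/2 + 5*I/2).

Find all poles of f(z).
{-2*I/3, 1 - 3*I/2, 3/2 + 3*I/2}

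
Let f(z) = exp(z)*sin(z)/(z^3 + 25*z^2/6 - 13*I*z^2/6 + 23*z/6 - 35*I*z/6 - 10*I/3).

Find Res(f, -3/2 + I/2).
(18/13 + 12*I/13)*exp(-3/2 + I/2)*sin(3/2 - I/2)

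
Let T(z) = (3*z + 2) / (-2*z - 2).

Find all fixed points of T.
T(z) = z means 3*z + 2 = z*(-2*z - 2), i.e.
  -2*z^2 - 5*z - 2 = 0.
Discriminant: (-5)^2 - 4*(-2)*(-2) = 9, so the roots are real.
  z = (5 ± sqrt(9))/(2*(-2))
Fixed points: {-2, -1/2}

Final answer: {-2, -1/2}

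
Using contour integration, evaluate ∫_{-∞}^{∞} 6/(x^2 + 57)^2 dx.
sqrt(57)*pi/1083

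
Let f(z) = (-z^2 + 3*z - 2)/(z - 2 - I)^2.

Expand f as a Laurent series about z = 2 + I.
Put w = z - (2 + I), i.e. z = w + 2 + I. The denominator is w^2, so it suffices to rewrite the numerator in powers of w.

P(z) = -z^2 + 3*z - 2
P(w + 2 + I) = 1 - I + (-1 - 2*I)*w - w^2

Dividing each term by w^2:
  f = (1 - I)/w^2 + (-1 - 2*I)/w - 1

Substituting back w = z - 2 - I:
  f(z) = (1 - I)/(z - 2 - I)^2 + (-1 - 2*I)/(z - 2 - I) - 1

The series is finite because the numerator is a polynomial; the negative powers form the principal part, and the coefficient of 1/(z - 2 - I) gives Res(f, 2 + I) = -1 - 2*I.

Final answer: (1 - I)/(z - 2 - I)^2 + (-1 - 2*I)/(z - 2 - I) - 1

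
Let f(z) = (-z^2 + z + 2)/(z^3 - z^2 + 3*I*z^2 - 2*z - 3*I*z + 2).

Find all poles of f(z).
{-2*I, -I, 1}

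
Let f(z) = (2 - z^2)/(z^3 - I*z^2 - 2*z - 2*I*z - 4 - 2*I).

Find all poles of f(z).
The singularities of f are the zeros of the denominator. Factoring,
  z^3 - I*z^2 - 2*z - 2*I*z - 4 - 2*I = (z + 1 + I)*(z + 1 - I)*(z - 2 - I)
so the candidates are z = -1 - I, z = -1 + I, z = 2 + I.

Check the numerator P(z) = 2 - z^2 at each one:
  P(-1 - I) = 2 - 2*I ≠ 0, so z = -1 - I is a (simple) pole.
  P(-1 + I) = 2 + 2*I ≠ 0, so z = -1 + I is a (simple) pole.
  P(2 + I) = -1 - 4*I ≠ 0, so z = 2 + I is a (simple) pole.

Poles of f: {-1 - I, -1 + I, 2 + I}

Final answer: {-1 - I, -1 + I, 2 + I}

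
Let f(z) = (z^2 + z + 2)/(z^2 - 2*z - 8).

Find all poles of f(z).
The singularities of f are the zeros of the denominator. Factoring,
  z^2 - 2*z - 8 = (z - 4)*(z + 2)
so the candidates are z = 4, z = -2.

Check the numerator P(z) = z^2 + z + 2 at each one:
  P(4) = 22 ≠ 0, so z = 4 is a (simple) pole.
  P(-2) = 4 ≠ 0, so z = -2 is a (simple) pole.

Poles of f: {-2, 4}

Final answer: {-2, 4}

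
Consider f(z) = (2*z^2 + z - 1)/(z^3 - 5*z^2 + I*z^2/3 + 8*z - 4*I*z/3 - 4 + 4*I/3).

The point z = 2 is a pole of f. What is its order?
Factor the denominator:
  z^3 - 5*z^2 + I*z^2/3 + 8*z - 4*I*z/3 - 4 + 4*I/3 = (z - 2)^2*(z - 1 + I/3)

The numerator P(z) = 2*z^2 + z - 1 has P(2) = 9 ≠ 0, so no factor of (z - 2) cancels.
Near z = 2 we can therefore write f(z) = g(z)/(z - 2)^2 with g analytic at 2 and g(2) ≠ 0 (g is the numerator divided by the remaining denominator factors).

Hence z = 2 is a pole of order 2.

Final answer: 2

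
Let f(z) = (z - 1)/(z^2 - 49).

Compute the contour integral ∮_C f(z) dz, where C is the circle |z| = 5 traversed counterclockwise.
By the residue theorem, ∮_C f(z) dz = 2πi · (sum of the residues of f at the poles inside |z| = 5).

The denominator factors as (z - 7)*(z + 7), so the singularities of f are simple poles at z = 7, z = -7.
  |7|² = 49 > 25 = 5², so this pole is outside the contour.
  |-7|² = 49 > 25 = 5², so this pole is outside the contour.

No pole lies inside the contour, so f is analytic on and inside C and the integral is 0 (Cauchy's theorem).

Final answer: 0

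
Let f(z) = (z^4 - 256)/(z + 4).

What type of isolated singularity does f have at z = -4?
The numerator vanishes at z = -4 ((-4)^4 = 256), so it is divisible by z + 4:
  z^4 - 256 = (z + 4)*(z^3 - 4*z^2 + 16*z - 64)
Hence for z ≠ -4, f(z) = z^3 - 4*z^2 + 16*z - 64, a polynomial, and lim_{z→-4} f(z) = -256 is finite.
So the singularity is removable.

Final answer: removable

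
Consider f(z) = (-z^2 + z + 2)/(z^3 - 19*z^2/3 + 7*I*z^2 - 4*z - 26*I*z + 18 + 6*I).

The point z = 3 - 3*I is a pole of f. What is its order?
2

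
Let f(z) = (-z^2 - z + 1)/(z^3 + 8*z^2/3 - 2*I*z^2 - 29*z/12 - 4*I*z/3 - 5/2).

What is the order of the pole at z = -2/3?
1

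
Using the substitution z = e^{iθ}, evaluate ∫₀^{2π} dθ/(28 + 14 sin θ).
Call the integral J. The integrand is 2π-periodic and we integrate over a full period, so shifting θ does not change the value (θ → θ + π/2 turns sin θ into cos θ). Hence
  J = ∫₀^{2π} dθ/(28 + 14 cos θ).
Put z = e^{iθ}: then cos θ = (z + 1/z)/2, dθ = dz/(iz), and z runs once counterclockwise around |z| = 1:
  J = ∮_{|z|=1} 1/(28 + 14*(z + 1/z)/2) · dz/(iz) = (2/i) ∮_{|z|=1} dz/(14*z^2 + 56*z + 14).
The roots of 14*z^2 + 56*z + 14 are z = (-28 ± sqrt(28^2 - 14^2))/14, with sqrt(588) = 14*sqrt(3); their product is 1, so only z₊ = -2 + sqrt(3) lies inside the unit circle (z₋ = -2 - sqrt(3) lies outside).
z₊ is a simple zero of q(z) = 14*z^2 + 56*z + 14, so Res(1/q, z₊) = 1/q'(z₊) with q'(z) = 28*z + 56; and q'(z₊) = 14*(z₊ - z₋) = 28*sqrt(3).
Therefore J = (2/i) · 2πi · 1/(28*sqrt(3)) = 2*pi/(14*sqrt(3)) = sqrt(3)*pi/21

Final answer: sqrt(3)*pi/21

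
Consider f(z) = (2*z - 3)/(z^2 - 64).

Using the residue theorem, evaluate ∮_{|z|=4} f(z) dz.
0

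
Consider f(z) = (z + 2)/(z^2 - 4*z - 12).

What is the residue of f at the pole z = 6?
Write f(z) = P(z)/Q(z) with P(z) = z + 2 and Q(z) = z^2 - 4*z - 12.
The denominator factors as Q(z) = (z - 6)*(z + 2), so z = 6 is a simple zero of Q and P is analytic there; z = 6 is therefore a simple pole and
  Res(f, z₀) = P(z₀)/Q'(z₀).

Q'(z) = 2*z - 4, so Q'(6) = 8.
P(6) = 8.

Res(f, 6) = (8)/(8) = 1

Final answer: 1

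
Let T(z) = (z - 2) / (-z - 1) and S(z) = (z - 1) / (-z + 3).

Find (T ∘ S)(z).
(T ∘ S)(z) = T(S(z)) = ((1)*S(z) + (-2))/((-1)*S(z) + (-1)). Multiply numerator and denominator by -z + 3:
  numerator:   (1)*(z - 1) + (-2)*(-z + 3) = 3*z - 7
  denominator: (-1)*(z - 1) + (-1)*(-z + 3) = -2
(T ∘ S)(z) = (3*z - 7)/(-2) = (-3*z + 7)/2

Final answer: (-3*z + 7)/2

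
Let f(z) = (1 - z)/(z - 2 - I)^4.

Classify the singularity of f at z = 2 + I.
pole of order 4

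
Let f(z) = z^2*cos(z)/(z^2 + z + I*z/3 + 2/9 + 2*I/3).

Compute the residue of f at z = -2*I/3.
(-2/9 - 2*I/9)*cosh(2/3)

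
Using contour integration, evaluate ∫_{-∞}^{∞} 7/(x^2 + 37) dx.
7*sqrt(37)*pi/37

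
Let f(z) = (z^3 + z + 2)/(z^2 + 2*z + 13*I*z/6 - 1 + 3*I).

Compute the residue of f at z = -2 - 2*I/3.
Write f(z) = P(z)/Q(z) with P(z) = z^3 + z + 2 and Q(z) = z^2 + 2*z + 13*I*z/6 - 1 + 3*I.
The denominator factors as Q(z) = (z + 3*I/2)*(z + 2 + 2*I/3), so z = -2 - 2*I/3 is a simple zero of Q and P is analytic there; z = -2 - 2*I/3 is therefore a simple pole and
  Res(f, z₀) = P(z₀)/Q'(z₀).

Q'(z) = 2*z + 2 + 13*I/6, so Q'(-2 - 2*I/3) = -2 + 5*I/6.
P(-2 - 2*I/3) = -16/3 - 226*I/27.

Res(f, -2 - 2*I/3) = (-16/3 - 226*I/27)/(-2 + 5*I/6) = 92/117 + 176*I/39

Final answer: 92/117 + 176*I/39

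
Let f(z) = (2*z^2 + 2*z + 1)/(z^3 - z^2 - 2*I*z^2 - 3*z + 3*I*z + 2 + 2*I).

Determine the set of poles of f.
The singularities of f are the zeros of the denominator. Factoring,
  z^3 - z^2 - 2*I*z^2 - 3*z + 3*I*z + 2 + 2*I = (z - I)*(z + 1 - I)*(z - 2)
so the candidates are z = I, z = -1 + I, z = 2.

Check the numerator P(z) = 2*z^2 + 2*z + 1 at each one:
  P(I) = -1 + 2*I ≠ 0, so z = I is a (simple) pole.
  P(-1 + I) = -1 - 2*I ≠ 0, so z = -1 + I is a (simple) pole.
  P(2) = 13 ≠ 0, so z = 2 is a (simple) pole.

Poles of f: {-1 + I, I, 2}

Final answer: {-1 + I, I, 2}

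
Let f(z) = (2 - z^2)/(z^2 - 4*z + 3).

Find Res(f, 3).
-7/2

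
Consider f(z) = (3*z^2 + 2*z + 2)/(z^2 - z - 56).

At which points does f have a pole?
The singularities of f are the zeros of the denominator. Factoring,
  z^2 - z - 56 = (z - 8)*(z + 7)
so the candidates are z = 8, z = -7.

Check the numerator P(z) = 3*z^2 + 2*z + 2 at each one:
  P(8) = 210 ≠ 0, so z = 8 is a (simple) pole.
  P(-7) = 135 ≠ 0, so z = -7 is a (simple) pole.

Poles of f: {-7, 8}

Final answer: {-7, 8}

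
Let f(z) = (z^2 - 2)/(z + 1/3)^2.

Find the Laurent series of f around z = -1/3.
Put w = z - (-1/3), i.e. z = w - 1/3. The denominator is w^2, so it suffices to rewrite the numerator in powers of w.

P(z) = z^2 - 2
P(w - 1/3) = -17/9 - 2*w/3 + w^2

Dividing each term by w^2:
  f = -17/(9*w^2) - 2/(3*w) + 1

Substituting back w = z + 1/3:
  f(z) = -17/(9*(z + 1/3)^2) - 2/(3*(z + 1/3)) + 1

The series is finite because the numerator is a polynomial; the negative powers form the principal part, and the coefficient of 1/(z + 1/3) gives Res(f, -1/3) = -2/3.

Final answer: -17/(9*(z + 1/3)^2) - 2/(3*(z + 1/3)) + 1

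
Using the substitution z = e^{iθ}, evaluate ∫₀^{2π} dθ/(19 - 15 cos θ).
Call the integral J. The integrand is 2π-periodic and we integrate over a full period, so shifting θ does not change the value (θ → θ + π flips the sign of the trig term). Hence
  J = ∫₀^{2π} dθ/(19 + 15 cos θ).
Put z = e^{iθ}: then cos θ = (z + 1/z)/2, dθ = dz/(iz), and z runs once counterclockwise around |z| = 1:
  J = ∮_{|z|=1} 1/(19 + 15*(z + 1/z)/2) · dz/(iz) = (2/i) ∮_{|z|=1} dz/(15*z^2 + 38*z + 15).
The roots of 15*z^2 + 38*z + 15 are z = (-19 ± sqrt(19^2 - 15^2))/15, with sqrt(136) = 2*sqrt(34); their product is 1, so only z₊ = -19/15 + 2*sqrt(34)/15 lies inside the unit circle (z₋ = -19/15 - 2*sqrt(34)/15 lies outside).
z₊ is a simple zero of q(z) = 15*z^2 + 38*z + 15, so Res(1/q, z₊) = 1/q'(z₊) with q'(z) = 30*z + 38; and q'(z₊) = 15*(z₊ - z₋) = 4*sqrt(34).
Therefore J = (2/i) · 2πi · 1/(4*sqrt(34)) = 2*pi/(2*sqrt(34)) = sqrt(34)*pi/34

Final answer: sqrt(34)*pi/34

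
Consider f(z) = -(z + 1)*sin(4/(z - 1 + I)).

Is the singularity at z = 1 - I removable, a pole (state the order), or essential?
Let u = z - 1 + I. Then
  sin(4/u) = Σ_{k≥0} (-1)^k (4)^(2k+1)/((2k+1)!·u^(2k+1)) = 4/u - 32/(3*u^3) + 128/(15*u^5) + ...
which has infinitely many negative powers of u, so sin(4/(z - 1 + I)) has an essential singularity at z = 1 - I.
The extra factor z + 1 is a nonzero polynomial; if the product had at most a pole at z = 1 - I, dividing by that polynomial would leave sin(4/(z - 1 + I)) with at most a pole too — contradiction. (Equivalently, the product's Laurent series still has infinitely many negative powers.)
So the singularity is essential.

Final answer: essential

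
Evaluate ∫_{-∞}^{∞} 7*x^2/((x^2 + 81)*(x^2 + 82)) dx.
Let f(z) = 7*z^2/((z^2 + 81)*(z^2 + 82)). The denominator has no real zeros and deg Q - deg P = 2 ≥ 2, so the integral of f over the upper semicircle |z| = R tends to 0 as R → ∞. Closing the contour in the upper half-plane,
  ∫_{-∞}^{∞} f(x) dx = 2πi · Σ Res(f, z_k)  over the poles with Im z_k > 0.

Zeros of the denominator: z^2 + 81 = 0 gives z = ±9*I; z^2 + 82 = 0 gives z = ±sqrt(82)*I.
Upper half-plane: z = 9*I, z = sqrt(82)*I (simple).

Each pole is a simple zero of Q(z) = z^4 + 163*z^2 + 6642, so Res(f, z₀) = P(z₀)/Q'(z₀) with P(z) = 7*z^2, Q'(z) = 4*z^3 + 326*z:
  Res(f, 9*I) = (-567)/(18*I) = 63*I/2
  Res(f, sqrt(82)*I) = (-574)/(-2*sqrt(82)*I) = -7*sqrt(82)*I/2

Sum of residues: 7*I*(9 - sqrt(82))/2
∫_{-∞}^{∞} f(x) dx = 2πi · (7*I*(9 - sqrt(82))/2) = 7*pi*(-9 + sqrt(82))

Final answer: 7*pi*(-9 + sqrt(82))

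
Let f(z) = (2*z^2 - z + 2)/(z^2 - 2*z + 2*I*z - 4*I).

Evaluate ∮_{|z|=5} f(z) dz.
By the residue theorem, ∮_C f(z) dz = 2πi · (sum of the residues of f at the poles inside |z| = 5).

The denominator factors as (z + 2*I)*(z - 2), so the singularities of f are simple poles at z = -2*I, z = 2.
  |-2*I|² = 4 < 25 = 5², so this pole is inside the contour.
  |2|² = 4 < 25 = 5², so this pole is inside the contour.

With P(z) = 2*z^2 - z + 2 and Q(z) = z^2 - 2*z + 2*I*z - 4*I, each pole is simple, so Res(f, z₀) = P(z₀)/Q'(z₀) with Q'(z) = 2*z - 2 + 2*I.
  Res(f, -2*I) = P(-2*I)/Q'(-2*I) = (-6 + 2*I)/(-2 - 2*I) = 1 - 2*I
  Res(f, 2) = P(2)/Q'(2) = (8)/(2 + 2*I) = 2 - 2*I

Sum of residues inside C: 3 - 4*I
∮_C f(z) dz = 2πi · (3 - 4*I) = pi*(8 + 6*I)

Final answer: pi*(8 + 6*I)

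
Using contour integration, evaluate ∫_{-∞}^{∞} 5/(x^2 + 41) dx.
Let f(z) = 5/(z^2 + 41). The denominator has no real zeros and deg Q - deg P = 2 ≥ 2, so the integral of f over the upper semicircle |z| = R tends to 0 as R → ∞. Closing the contour in the upper half-plane,
  ∫_{-∞}^{∞} f(x) dx = 2πi · Σ Res(f, z_k)  over the poles with Im z_k > 0.

Zeros of the denominator: z^2 + 41 = 0 gives z = ±sqrt(41)*I.
Upper half-plane: z = sqrt(41)*I (simple).

Each pole is a simple zero of Q(z) = z^2 + 41, so Res(f, z₀) = P(z₀)/Q'(z₀) with P(z) = 5, Q'(z) = 2*z:
  Res(f, sqrt(41)*I) = (5)/(2*sqrt(41)*I) = -5*sqrt(41)*I/82

∫_{-∞}^{∞} f(x) dx = 2πi · (-5*sqrt(41)*I/82) = 5*sqrt(41)*pi/41

Final answer: 5*sqrt(41)*pi/41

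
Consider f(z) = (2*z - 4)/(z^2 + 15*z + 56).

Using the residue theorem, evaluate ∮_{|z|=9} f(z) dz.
4*I*pi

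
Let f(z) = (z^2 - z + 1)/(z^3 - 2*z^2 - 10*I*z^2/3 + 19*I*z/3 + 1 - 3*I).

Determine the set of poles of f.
The singularities of f are the zeros of the denominator. Factoring,
  z^3 - 2*z^2 - 10*I*z^2/3 + 19*I*z/3 + 1 - 3*I = (z - 3*I)*(z - 1)*(z - 1 - I/3)
so the candidates are z = 3*I, z = 1, z = 1 + I/3.

Check the numerator P(z) = z^2 - z + 1 at each one:
  P(3*I) = -8 - 3*I ≠ 0, so z = 3*I is a (simple) pole.
  P(1) = 1 ≠ 0, so z = 1 is a (simple) pole.
  P(1 + I/3) = 8/9 + I/3 ≠ 0, so z = 1 + I/3 is a (simple) pole.

Poles of f: {3*I, 1, 1 + I/3}

Final answer: {3*I, 1, 1 + I/3}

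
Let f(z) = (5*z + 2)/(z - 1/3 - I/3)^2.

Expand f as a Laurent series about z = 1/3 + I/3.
Put w = z - (1/3 + I/3), i.e. z = w + 1/3 + I/3. The denominator is w^2, so it suffices to rewrite the numerator in powers of w.

P(z) = 5*z + 2
P(w + 1/3 + I/3) = 11/3 + 5*I/3 + 5*w

Dividing each term by w^2:
  f = (11/3 + 5*I/3)/w^2 + 5/w

Substituting back w = z - 1/3 - I/3:
  f(z) = (11/3 + 5*I/3)/(z - 1/3 - I/3)^2 + 5/(z - 1/3 - I/3)

The series is finite because the numerator is a polynomial; the negative powers form the principal part, and the coefficient of 1/(z - 1/3 - I/3) gives Res(f, 1/3 + I/3) = 5.

Final answer: (11/3 + 5*I/3)/(z - 1/3 - I/3)^2 + 5/(z - 1/3 - I/3)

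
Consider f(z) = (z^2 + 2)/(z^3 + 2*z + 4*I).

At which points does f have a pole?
{-1 - I, 2*I, 1 - I}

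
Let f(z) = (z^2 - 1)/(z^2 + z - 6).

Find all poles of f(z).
The singularities of f are the zeros of the denominator. Factoring,
  z^2 + z - 6 = (z - 2)*(z + 3)
so the candidates are z = 2, z = -3.

Check the numerator P(z) = z^2 - 1 at each one:
  P(2) = 3 ≠ 0, so z = 2 is a (simple) pole.
  P(-3) = 8 ≠ 0, so z = -3 is a (simple) pole.

Poles of f: {-3, 2}

Final answer: {-3, 2}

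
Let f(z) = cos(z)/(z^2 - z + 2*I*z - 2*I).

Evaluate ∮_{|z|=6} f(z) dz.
By the residue theorem, ∮_C f(z) dz = 2πi · (sum of the residues of f at the poles inside |z| = 6).

The denominator factors as (z - 1)*(z + 2*I), so the singularities of f are simple poles at z = 1, z = -2*I.
  |1|² = 1 < 36 = 6², so this pole is inside the contour.
  |-2*I|² = 4 < 36 = 6², so this pole is inside the contour.

With P(z) = cos(z) and Q(z) = z^2 - z + 2*I*z - 2*I, each pole is simple, so Res(f, z₀) = P(z₀)/Q'(z₀) with Q'(z) = 2*z - 1 + 2*I.
  Res(f, 1) = P(1)/Q'(1) = (cos(1))/(1 + 2*I) = (1/5 - 2*I/5)*cos(1)
  Res(f, -2*I) = P(-2*I)/Q'(-2*I) = (cosh(2))/(-1 - 2*I) = (-1/5 + 2*I/5)*cosh(2)

Sum of residues inside C: (1/5 - 2*I/5)*cos(1) + (-1/5 + 2*I/5)*cosh(2)
∮_C f(z) dz = 2πi · ((1/5 - 2*I/5)*cos(1) + (-1/5 + 2*I/5)*cosh(2)) = pi*(-4/5 - 2*I/5)*cosh(2) + pi*(4/5 + 2*I/5)*cos(1)

Final answer: pi*(-4/5 - 2*I/5)*cosh(2) + pi*(4/5 + 2*I/5)*cos(1)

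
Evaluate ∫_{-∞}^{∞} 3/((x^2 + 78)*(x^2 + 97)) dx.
Let f(z) = 3/((z^2 + 78)*(z^2 + 97)). The denominator has no real zeros and deg Q - deg P = 4 ≥ 2, so the integral of f over the upper semicircle |z| = R tends to 0 as R → ∞. Closing the contour in the upper half-plane,
  ∫_{-∞}^{∞} f(x) dx = 2πi · Σ Res(f, z_k)  over the poles with Im z_k > 0.

Zeros of the denominator: z^2 + 97 = 0 gives z = ±sqrt(97)*I; z^2 + 78 = 0 gives z = ±sqrt(78)*I.
Upper half-plane: z = sqrt(78)*I, z = sqrt(97)*I (simple).

Each pole is a simple zero of Q(z) = z^4 + 175*z^2 + 7566, so Res(f, z₀) = P(z₀)/Q'(z₀) with P(z) = 3, Q'(z) = 4*z^3 + 350*z:
  Res(f, sqrt(78)*I) = (3)/(38*sqrt(78)*I) = -sqrt(78)*I/988
  Res(f, sqrt(97)*I) = (3)/(-38*sqrt(97)*I) = 3*sqrt(97)*I/3686

Sum of residues: I*(-97*sqrt(78) + 78*sqrt(97))/95836
∫_{-∞}^{∞} f(x) dx = 2πi · (I*(-97*sqrt(78) + 78*sqrt(97))/95836) = pi*(-78*sqrt(97) + 97*sqrt(78))/47918

Final answer: pi*(-78*sqrt(97) + 97*sqrt(78))/47918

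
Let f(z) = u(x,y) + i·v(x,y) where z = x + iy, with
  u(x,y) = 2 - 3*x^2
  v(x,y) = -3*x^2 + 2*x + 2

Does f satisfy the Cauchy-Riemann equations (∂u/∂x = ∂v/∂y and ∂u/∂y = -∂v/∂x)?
∂u/∂x = -6*x
∂v/∂y = 0
∂u/∂y = 0
∂v/∂x = 2 - 6*x
∂u/∂x ≠ ∂v/∂y and ∂u/∂y ≠ -∂v/∂x; the Cauchy-Riemann equations are not satisfied, so f is not analytic.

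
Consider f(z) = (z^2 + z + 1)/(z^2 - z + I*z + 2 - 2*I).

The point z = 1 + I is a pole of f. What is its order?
Factor the denominator:
  z^2 - z + I*z + 2 - 2*I = (z - 1 - I)*(z + 2*I)

The numerator P(z) = z^2 + z + 1 has P(1 + I) = 2 + 3*I ≠ 0, so no factor of (z - 1 - I) cancels.
Near z = 1 + I we can therefore write f(z) = g(z)/(z - 1 - I) with g analytic at 1 + I and g(1 + I) ≠ 0 (g is the numerator divided by the remaining denominator factors).

Hence z = 1 + I is a pole of order 1.

Final answer: 1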